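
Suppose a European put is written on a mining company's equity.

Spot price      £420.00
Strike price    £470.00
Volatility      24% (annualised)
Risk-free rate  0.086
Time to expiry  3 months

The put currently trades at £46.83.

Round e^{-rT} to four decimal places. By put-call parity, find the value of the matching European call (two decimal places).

exp(−rT) = exp(−0.086·0.25) = 0.9787
Put-call parity: C − P = S − K·e^(−rT) = 420 − 470·0.9787 = 420 − 459.9890 = -39.9890
C = P + (C − P) = 46.83 + (-39.9890) = 6.8410

£6.84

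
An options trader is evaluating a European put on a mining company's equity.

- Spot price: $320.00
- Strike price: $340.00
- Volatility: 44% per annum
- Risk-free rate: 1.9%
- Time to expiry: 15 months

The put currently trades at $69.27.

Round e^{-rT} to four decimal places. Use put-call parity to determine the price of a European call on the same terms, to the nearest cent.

e^(−rT) = e^(−0.019·1.25) = 0.9765
Put-call parity: C − P = S − K·e^(−rT) = 320 − 340·0.9765 = 320 − 332.0100 = -12.0100
C = P + (C − P) = 69.27 + (-12.0100) = 57.2600

$57.26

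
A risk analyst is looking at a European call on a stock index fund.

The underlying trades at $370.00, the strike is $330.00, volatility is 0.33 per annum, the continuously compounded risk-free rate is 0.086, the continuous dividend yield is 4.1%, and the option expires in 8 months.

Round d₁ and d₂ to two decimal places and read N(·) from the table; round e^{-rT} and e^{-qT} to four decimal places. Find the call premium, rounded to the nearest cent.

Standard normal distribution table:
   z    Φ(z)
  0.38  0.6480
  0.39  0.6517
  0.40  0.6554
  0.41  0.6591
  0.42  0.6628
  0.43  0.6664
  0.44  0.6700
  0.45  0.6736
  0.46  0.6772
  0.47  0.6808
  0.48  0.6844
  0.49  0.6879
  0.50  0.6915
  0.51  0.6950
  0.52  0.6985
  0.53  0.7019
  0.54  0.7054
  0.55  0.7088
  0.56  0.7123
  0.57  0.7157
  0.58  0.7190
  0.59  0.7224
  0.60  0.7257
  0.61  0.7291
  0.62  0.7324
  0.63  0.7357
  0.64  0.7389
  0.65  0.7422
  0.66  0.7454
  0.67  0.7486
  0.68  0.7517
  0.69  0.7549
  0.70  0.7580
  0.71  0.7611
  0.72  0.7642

$65.27

σ√T = 0.33·√0.6667 = 0.2694
ln(S/K) + (r − q + σ²/2)T = ln(370/330) + (0.086 − 0.041 + 0.33²/2)·0.6667 = 0.1144 + 0.0663 = 0.1807
d₁ = 0.1807 / 0.2694 = 0.6707 ≈ 0.67
d₂ = d₁ − σ√T = 0.6707 − 0.2694 = 0.4012 ≈ 0.40
e^(−qT) = e^(−0.041·0.6667) = 0.9730;  e^(−rT) = e^(−0.086·0.6667) = 0.9443
C = 370·0.9730·N(0.67) − 330·0.9443·N(0.40) = 370·0.9730·0.7486 − 330·0.9443·0.6554 = 269.5035 − 204.2351 = 65.2684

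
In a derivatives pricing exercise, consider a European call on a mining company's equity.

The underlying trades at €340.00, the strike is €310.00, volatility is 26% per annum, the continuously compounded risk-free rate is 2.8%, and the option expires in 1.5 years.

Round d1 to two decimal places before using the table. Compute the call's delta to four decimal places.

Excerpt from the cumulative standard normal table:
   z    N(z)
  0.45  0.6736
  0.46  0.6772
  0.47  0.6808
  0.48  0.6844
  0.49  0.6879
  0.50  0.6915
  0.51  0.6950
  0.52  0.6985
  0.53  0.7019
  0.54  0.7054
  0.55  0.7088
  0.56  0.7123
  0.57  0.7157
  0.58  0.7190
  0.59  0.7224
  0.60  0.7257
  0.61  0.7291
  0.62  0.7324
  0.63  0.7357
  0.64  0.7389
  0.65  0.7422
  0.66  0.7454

0.7190

T = 1.5;  σ√T = 0.3184
d₁ = [ln(340/310) + (0.028 + 0.26²/2)·1.5] / 0.3184 = [0.0924 + 0.0927] / 0.3184 = 0.5812 → 0.58
N(d₁) = N(0.58) = 0.7190
Δ_call = N(d₁) = 0.7190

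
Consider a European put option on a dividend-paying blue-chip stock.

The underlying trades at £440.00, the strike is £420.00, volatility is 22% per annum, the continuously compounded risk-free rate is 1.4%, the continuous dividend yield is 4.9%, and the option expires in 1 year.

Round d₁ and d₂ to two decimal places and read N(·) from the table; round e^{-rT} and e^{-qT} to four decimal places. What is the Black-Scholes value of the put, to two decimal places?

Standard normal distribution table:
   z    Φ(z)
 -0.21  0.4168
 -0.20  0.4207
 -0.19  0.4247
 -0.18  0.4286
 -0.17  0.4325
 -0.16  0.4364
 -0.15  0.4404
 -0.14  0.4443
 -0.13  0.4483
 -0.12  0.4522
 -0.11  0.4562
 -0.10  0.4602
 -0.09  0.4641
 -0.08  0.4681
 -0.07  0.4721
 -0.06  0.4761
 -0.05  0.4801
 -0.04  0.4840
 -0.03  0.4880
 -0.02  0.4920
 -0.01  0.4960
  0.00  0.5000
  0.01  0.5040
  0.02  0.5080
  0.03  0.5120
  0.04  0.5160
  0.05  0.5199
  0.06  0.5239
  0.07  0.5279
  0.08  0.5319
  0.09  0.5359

T = 1;  σ√T = 0.2200
ln(S/K) + (r − q + σ²/2)T = ln(440/420) + (0.014 − 0.049 + 0.22²/2)·1 = 0.0465 − 0.0108 = 0.0357
d₁ = 0.0357 / 0.2200 = 0.1624 → 0.16
d₂ = d₁ − σ√T = 0.1624 − 0.2200 = -0.0576 → -0.06
e^(−qT) = e^(−0.049·1) = 0.9522;  e^(−rT) = e^(−0.014·1) = 0.9861
P = 420·0.9861·N(0.06) − 440·0.9522·N(-0.16) = 420·0.9861·0.5239 − 440·0.9522·0.4364 = 216.9795 − 182.8376 = 34.1418

£34.14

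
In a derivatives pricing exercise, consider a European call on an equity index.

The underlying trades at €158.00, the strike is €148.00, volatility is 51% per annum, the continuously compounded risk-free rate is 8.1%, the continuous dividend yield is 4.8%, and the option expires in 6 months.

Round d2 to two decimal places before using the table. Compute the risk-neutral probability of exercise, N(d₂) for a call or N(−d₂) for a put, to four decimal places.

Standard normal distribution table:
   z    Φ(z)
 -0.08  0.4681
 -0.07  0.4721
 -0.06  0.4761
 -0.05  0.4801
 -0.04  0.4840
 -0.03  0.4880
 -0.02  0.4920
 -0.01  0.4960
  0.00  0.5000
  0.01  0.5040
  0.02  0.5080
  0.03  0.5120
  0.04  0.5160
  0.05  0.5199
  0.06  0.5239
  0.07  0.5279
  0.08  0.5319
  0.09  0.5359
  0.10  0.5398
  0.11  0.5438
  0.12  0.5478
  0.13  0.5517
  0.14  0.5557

0.5199

T = 0.5;  σ√T = 0.3606
d₁ = [ln(158/148) + (0.081 − 0.048 + 0.51²/2)·0.5] / 0.3606 = [0.0654 + 0.0815] / 0.3606 = 0.4074 which rounds to 0.41
d₂ = d₁ − σ√T = 0.4074 − 0.3606 = 0.0467 which rounds to 0.05
Pr(exercise) under Q = N(d₂) = 0.5199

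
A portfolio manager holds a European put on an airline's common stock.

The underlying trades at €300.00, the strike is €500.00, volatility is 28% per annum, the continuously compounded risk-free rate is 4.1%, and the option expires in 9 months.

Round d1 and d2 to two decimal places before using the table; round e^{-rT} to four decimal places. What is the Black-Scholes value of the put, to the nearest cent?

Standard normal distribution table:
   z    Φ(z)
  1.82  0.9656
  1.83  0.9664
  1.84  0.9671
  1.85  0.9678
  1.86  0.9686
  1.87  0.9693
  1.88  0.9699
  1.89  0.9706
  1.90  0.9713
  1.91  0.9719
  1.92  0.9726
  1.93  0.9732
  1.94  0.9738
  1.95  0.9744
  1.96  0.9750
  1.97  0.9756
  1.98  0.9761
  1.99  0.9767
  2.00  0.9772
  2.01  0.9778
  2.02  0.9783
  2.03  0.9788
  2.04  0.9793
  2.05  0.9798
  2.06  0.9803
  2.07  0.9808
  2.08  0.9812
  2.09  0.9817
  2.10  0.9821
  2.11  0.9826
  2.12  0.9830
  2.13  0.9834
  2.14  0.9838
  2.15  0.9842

σ√T = 0.28·√0.75 = 0.2425
d₁ = [ln(300/500) + (0.041 + 0.28²/2)·0.75] / 0.2425 = [-0.5108 + 0.0602] / 0.2425 = -1.8586 ≈ -1.86
d₂ = d₁ − σ√T = -1.8586 − 0.2425 = -2.1010 ≈ -2.10
e^(−rT) = e^(−0.041·0.75) = 0.9697
N(−d₂) = N(2.10) = 0.9821;  N(−d₁) = N(1.86) = 0.9686
P = 500·0.9697·0.9821 − 300·0.9686 = 476.1712 − 290.5800 = 185.5912

€185.59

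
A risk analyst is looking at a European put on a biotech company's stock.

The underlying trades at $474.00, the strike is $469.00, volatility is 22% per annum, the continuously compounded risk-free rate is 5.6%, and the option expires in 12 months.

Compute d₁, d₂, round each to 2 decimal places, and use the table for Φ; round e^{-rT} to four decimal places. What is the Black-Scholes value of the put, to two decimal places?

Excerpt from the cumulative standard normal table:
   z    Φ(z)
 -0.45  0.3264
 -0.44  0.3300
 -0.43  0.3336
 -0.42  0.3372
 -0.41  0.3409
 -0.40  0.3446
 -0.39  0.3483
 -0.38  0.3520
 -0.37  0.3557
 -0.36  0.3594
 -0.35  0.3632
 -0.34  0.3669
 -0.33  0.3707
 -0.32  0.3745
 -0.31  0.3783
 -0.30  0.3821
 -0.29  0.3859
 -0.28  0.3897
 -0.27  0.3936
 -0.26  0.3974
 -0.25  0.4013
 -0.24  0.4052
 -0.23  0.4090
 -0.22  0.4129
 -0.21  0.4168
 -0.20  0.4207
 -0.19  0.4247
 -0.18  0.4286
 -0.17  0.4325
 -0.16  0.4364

$26.74

σ√T = 0.22 × 1.0000 = 0.2200
d₁ = [ln(474/469) + (0.056 + 0.22²/2)·1] / 0.2200 = [0.0106 + 0.0802] / 0.2200 = 0.4127 ⇒ 0.41
d₂ = d₁ − σ√T = 0.4127 − 0.2200 = 0.1927 ⇒ 0.19
exp(−rT) = exp(−0.056·1) = 0.9455
N(−d₂) = N(-0.19) = 0.4247;  N(−d₁) = N(-0.41) = 0.3409
P = 469·0.9455·0.4247 − 474·0.3409 = 188.3288 − 161.5866 = 26.7422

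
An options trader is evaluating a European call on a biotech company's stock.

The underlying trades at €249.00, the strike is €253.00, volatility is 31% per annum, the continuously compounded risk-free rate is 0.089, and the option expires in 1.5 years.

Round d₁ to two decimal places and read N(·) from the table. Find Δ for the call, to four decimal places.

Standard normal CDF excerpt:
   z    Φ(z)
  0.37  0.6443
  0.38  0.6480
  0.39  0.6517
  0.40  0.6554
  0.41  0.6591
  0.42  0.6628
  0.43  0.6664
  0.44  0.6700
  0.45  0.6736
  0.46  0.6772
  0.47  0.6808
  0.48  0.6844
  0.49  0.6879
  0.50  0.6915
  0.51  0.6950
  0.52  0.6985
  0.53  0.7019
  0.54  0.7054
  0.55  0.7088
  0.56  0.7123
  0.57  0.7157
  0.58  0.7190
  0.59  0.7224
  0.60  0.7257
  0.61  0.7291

0.6915

σ√T = 0.31·√1.5 = 0.3797
d₁ = [ln(249/253) + (0.089 + ½·0.31²)·1.5] / (σ√T) = (-0.0159 + 0.2056) / 0.3797 = 0.4995 → 0.50
N(d₁) = N(0.50) = 0.6915
Δ_call = N(d₁) = 0.6915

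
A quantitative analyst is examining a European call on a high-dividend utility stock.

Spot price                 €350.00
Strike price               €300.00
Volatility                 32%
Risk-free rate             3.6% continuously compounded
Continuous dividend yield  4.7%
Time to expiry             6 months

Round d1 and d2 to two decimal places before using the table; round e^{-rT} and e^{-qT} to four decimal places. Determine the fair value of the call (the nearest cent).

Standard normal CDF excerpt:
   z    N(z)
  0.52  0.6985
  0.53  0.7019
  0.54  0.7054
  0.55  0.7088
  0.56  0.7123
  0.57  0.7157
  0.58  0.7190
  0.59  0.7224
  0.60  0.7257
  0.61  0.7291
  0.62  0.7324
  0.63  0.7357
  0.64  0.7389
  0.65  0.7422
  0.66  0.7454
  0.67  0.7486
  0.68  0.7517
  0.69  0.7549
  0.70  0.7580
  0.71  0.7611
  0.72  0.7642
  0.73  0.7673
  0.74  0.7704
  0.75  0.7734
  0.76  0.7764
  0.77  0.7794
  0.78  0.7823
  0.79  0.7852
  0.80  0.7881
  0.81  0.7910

T = 0.5;  σ√T = 0.2263
d₁ = [ln(350/300) + (0.036 − 0.047 + 0.32²/2)·0.5] / 0.2263 = [0.1542 + 0.0201] / 0.2263 = 0.7701 which rounds to 0.77
d₂ = d₁ − σ√T = 0.7701 − 0.2263 = 0.5438 which rounds to 0.54
e^(−qT) = e^(−0.047·0.5) = 0.9768;  e^(−rT) = e^(−0.036·0.5) = 0.9822
N(d₁) = N(0.77) = 0.7794;  N(d₂) = N(0.54) = 0.7054
C = 350·0.9768·0.7794 − 300·0.9822·0.7054 = 266.4613 − 207.8532 = 58.6081

€58.61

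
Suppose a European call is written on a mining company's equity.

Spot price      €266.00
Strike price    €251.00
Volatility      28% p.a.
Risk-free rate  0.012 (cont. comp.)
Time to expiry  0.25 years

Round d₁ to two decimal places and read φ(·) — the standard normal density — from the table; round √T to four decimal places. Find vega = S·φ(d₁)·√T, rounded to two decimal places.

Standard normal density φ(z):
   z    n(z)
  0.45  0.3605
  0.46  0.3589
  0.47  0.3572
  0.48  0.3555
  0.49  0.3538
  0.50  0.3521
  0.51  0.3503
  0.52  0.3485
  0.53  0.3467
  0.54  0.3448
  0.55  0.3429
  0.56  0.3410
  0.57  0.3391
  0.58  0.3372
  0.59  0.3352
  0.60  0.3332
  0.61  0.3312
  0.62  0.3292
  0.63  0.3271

T = 0.25;  σ√T = 0.1400
d₁ = [ln(266/251) + (0.012 + 0.28²/2)·0.25] / 0.1400 = [0.0580 + 0.0128] / 0.1400 = 0.5060 ≈ 0.51
√T = √0.25 = 0.5000
φ(d₁) = φ(0.51) = 0.3503
vega = S·φ(d₁)·√T = 266·0.3503·0.5000 = 46.5899

46.59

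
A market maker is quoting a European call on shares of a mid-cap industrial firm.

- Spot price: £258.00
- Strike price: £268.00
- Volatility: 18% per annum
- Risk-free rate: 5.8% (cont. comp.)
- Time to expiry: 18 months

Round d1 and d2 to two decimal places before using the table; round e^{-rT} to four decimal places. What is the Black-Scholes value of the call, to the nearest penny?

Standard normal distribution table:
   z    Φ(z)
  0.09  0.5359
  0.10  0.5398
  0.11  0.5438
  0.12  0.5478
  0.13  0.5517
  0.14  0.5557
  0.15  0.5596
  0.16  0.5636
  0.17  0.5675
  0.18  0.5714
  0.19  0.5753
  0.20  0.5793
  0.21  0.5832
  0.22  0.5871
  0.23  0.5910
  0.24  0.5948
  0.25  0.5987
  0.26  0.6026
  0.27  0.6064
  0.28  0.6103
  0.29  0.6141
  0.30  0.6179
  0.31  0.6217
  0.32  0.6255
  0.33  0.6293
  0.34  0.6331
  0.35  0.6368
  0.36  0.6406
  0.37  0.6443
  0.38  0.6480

σ√T = 0.18 × 1.2247 = 0.2205
d₁ = [ln(258/268) + (0.058 + 0.18²/2)·1.5] / 0.2205 = [-0.0380 + 0.1113] / 0.2205 = 0.3324 ⇒ 0.33
d₂ = d₁ − σ√T = 0.3324 − 0.2205 = 0.1119 ⇒ 0.11
e^(−rT) = e^(−0.058·1.5) = 0.9167
C = 258·N(0.33) − 268·0.9167·N(0.11) = 258·0.6293 − 268·0.9167·0.5438 = 162.3594 − 133.5984 = 28.7610

£28.76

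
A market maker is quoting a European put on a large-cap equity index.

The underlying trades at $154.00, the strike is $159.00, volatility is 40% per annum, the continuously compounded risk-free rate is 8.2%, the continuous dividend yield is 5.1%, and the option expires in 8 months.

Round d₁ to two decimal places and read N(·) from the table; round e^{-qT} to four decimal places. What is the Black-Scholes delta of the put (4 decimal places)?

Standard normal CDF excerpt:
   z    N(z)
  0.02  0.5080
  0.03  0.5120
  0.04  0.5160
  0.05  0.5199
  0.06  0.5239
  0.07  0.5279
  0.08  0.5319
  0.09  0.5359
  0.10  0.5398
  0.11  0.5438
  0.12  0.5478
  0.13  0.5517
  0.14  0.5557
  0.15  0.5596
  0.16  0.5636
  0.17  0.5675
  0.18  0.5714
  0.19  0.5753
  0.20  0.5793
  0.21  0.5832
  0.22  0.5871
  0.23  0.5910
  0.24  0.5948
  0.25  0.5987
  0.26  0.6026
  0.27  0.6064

σ√T = 0.4 × 0.8165 = 0.3266
d₁ = [ln(154/159) + (0.082 − 0.051 + 0.4²/2)·0.6667] / 0.3266 = [-0.0320 + 0.0740] / 0.3266 = 0.1287 ⇒ 0.13
N(d₁) = N(0.13) = 0.5517
Δ_put = e^(−qT)·(N(d₁) − 1) = 0.9666·(0.5517 − 1) = -0.4333

-0.4333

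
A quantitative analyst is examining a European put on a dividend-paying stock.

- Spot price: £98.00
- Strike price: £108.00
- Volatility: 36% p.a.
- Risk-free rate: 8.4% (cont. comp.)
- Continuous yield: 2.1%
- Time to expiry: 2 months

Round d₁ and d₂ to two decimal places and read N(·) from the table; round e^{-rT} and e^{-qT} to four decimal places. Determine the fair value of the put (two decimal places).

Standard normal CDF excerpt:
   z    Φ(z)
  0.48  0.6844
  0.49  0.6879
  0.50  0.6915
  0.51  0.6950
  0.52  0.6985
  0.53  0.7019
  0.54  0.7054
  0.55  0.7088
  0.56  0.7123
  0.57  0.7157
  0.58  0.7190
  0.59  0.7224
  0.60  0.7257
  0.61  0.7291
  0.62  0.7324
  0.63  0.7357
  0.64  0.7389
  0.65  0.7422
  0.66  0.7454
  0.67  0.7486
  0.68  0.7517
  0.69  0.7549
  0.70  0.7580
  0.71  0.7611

T = 0.1667;  σ√T = 0.1470
ln(S/K) + (r − q + σ²/2)T = ln(98/108) + (0.084 − 0.021 + 0.36²/2)·0.1667 = -0.0972 + 0.0213 = -0.0759
d₁ = -0.0759 / 0.1470 = -0.5162 which rounds to -0.52
d₂ = d₁ − σ√T = -0.5162 − 0.1470 = -0.6632 which rounds to -0.66
e^(−qT) = e^(−0.021·0.1667) = 0.9965;  e^(−rT) = e^(−0.084·0.1667) = 0.9861
P = 108·0.9861·N(0.66) − 98·0.9965·N(0.52) = 108·0.9861·0.7454 − 98·0.9965·0.6985 = 79.3842 − 68.2134 = 11.1708

£11.17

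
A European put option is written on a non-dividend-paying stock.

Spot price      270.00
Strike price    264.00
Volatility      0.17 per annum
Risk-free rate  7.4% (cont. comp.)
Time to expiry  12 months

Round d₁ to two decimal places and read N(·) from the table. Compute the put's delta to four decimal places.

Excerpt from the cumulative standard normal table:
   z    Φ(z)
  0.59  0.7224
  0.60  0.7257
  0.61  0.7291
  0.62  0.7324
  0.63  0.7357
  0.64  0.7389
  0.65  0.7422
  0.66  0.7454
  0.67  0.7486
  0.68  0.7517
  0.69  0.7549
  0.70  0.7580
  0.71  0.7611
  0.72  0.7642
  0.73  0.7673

σ√T = 0.17 × 1.0000 = 0.1700
d₁ = [ln(270/264) + (0.074 + ½·0.17²)·1] / (σ√T) = (0.0225 + 0.0885) / 0.1700 = 0.6525 → 0.65
N(d₁) = N(0.65) = 0.7422
Δ_put = N(d₁) − 1 = 0.7422 − 1 = -0.2578

-0.2578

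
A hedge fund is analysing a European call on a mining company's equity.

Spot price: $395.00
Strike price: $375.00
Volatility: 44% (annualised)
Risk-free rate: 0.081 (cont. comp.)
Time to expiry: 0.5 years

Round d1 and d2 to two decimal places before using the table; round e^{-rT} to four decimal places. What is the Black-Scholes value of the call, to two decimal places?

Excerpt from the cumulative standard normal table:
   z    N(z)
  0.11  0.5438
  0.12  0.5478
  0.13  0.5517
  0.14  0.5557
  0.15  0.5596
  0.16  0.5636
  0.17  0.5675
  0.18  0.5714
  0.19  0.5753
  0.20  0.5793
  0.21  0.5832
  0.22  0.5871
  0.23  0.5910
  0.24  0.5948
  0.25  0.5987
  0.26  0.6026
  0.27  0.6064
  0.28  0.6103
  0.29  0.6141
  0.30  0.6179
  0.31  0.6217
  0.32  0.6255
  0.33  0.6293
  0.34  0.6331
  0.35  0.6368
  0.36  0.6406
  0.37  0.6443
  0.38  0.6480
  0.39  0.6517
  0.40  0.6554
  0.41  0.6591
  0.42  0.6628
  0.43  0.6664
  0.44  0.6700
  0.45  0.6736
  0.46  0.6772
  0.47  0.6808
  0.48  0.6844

$65.96

σ√T = 0.44·√0.5 = 0.3111
ln(S/K) + (r + σ²/2)T = ln(395/375) + (0.081 + 0.44²/2)·0.5 = 0.0520 + 0.0889 = 0.1409
d₁ = 0.1409 / 0.3111 = 0.4527 which rounds to 0.45
d₂ = d₁ − σ√T = 0.4527 − 0.3111 = 0.1416 which rounds to 0.14
e^(−rT) = e^(−0.081·0.5) = 0.9603
C = 395·N(0.45) − 375·0.9603·N(0.14) = 395·0.6736 − 375·0.9603·0.5557 = 266.0720 − 200.1145 = 65.9575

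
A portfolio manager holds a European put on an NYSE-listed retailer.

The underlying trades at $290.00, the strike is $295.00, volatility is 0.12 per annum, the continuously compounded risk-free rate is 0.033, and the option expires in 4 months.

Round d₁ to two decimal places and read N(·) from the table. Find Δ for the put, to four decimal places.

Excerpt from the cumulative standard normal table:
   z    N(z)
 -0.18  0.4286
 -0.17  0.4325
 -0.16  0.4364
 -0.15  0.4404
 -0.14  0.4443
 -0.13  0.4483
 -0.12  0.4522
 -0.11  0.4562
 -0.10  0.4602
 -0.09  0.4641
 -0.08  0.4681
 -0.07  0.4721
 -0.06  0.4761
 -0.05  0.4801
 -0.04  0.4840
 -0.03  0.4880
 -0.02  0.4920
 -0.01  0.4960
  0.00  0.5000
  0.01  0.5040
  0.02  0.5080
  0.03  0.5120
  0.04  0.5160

σ√T = 0.12·√0.3333 = 0.0693
d₁ = [ln(290/295) + (0.033 + ½·0.12²)·0.3333] / (σ√T) = (-0.0171 + 0.0134) / 0.0693 = -0.0533 ≈ -0.05
N(d₁) = N(-0.05) = 0.4801
Δ_put = N(d₁) − 1 = 0.4801 − 1 = -0.5199

-0.5199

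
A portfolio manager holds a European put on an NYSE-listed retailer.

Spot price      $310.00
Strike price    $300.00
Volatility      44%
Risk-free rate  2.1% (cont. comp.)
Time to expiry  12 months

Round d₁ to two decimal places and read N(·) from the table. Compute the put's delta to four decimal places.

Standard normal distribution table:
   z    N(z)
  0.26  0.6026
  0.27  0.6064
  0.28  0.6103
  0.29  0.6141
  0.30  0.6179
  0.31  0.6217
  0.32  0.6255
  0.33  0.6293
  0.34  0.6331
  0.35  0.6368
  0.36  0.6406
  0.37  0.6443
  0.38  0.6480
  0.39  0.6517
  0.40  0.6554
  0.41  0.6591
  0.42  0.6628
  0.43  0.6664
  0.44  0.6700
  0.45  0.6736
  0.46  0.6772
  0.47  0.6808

-0.3669

σ√T = 0.44 × 1.0000 = 0.4400
d₁ = [ln(310/300) + (0.021 + 0.44²/2)·1] / 0.4400 = [0.0328 + 0.1178] / 0.4400 = 0.3422 which rounds to 0.34
N(d₁) = N(0.34) = 0.6331
Δ_put = N(d₁) − 1 = 0.6331 − 1 = -0.3669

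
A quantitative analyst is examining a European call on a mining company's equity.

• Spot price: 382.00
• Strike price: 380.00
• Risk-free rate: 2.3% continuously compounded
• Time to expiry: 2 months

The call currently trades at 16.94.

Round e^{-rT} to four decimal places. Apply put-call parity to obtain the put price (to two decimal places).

e^(−rT) = e^(−0.023·0.1667) = 0.9962
Put-call parity: C − P = S − K·e^(−rT) = 382 − 380·0.9962 = 382 − 378.5560 = 3.4440
P = C − (C − P) = 16.94 − (3.4440) = 13.4960

13.50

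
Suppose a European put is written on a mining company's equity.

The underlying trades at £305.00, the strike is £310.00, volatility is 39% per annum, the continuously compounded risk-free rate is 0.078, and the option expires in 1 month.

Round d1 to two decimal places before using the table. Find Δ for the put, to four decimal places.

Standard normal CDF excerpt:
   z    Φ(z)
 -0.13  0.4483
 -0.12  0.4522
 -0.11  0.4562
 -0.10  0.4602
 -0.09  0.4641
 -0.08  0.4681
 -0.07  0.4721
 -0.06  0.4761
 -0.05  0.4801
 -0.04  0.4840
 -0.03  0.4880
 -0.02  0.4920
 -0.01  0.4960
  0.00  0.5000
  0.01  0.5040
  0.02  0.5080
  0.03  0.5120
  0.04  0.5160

-0.5120

σ√T = 0.39·√0.08333 = 0.1126
d₁ = [ln(305/310) + (0.078 + 0.39²/2)·0.08333] / 0.1126 = [-0.0163 + 0.0128] / 0.1126 = -0.0304 ⇒ -0.03
N(d₁) = N(-0.03) = 0.4880
Δ_put = N(d₁) − 1 = 0.4880 − 1 = -0.5120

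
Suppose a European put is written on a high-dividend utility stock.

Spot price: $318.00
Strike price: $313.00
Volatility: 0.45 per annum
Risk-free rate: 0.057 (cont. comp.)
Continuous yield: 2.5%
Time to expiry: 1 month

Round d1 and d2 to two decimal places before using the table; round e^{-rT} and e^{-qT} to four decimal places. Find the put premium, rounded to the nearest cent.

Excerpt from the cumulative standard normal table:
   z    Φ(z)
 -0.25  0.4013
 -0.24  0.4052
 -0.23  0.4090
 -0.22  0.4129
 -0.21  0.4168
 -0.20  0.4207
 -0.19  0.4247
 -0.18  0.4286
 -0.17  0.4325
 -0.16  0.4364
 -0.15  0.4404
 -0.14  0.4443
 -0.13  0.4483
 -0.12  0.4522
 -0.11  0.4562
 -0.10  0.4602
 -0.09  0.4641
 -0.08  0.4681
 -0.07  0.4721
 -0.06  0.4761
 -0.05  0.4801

T = 0.08333;  σ√T = 0.1299
d₁ = [ln(318/313) + (0.057 − 0.025 + 0.45²/2)·0.08333] / 0.1299 = [0.0158 + 0.0111] / 0.1299 = 0.2075 → 0.21
d₂ = d₁ − σ√T = 0.2075 − 0.1299 = 0.0776 → 0.08
e^(−qT) = e^(−0.025·0.08333) = 0.9979;  e^(−rT) = e^(−0.057·0.08333) = 0.9953
N(−d₂) = N(-0.08) = 0.4681;  N(−d₁) = N(-0.21) = 0.4168
P = 313·0.9953·0.4681 − 318·0.9979·0.4168 = 145.8267 − 132.2641 = 13.5626

$13.56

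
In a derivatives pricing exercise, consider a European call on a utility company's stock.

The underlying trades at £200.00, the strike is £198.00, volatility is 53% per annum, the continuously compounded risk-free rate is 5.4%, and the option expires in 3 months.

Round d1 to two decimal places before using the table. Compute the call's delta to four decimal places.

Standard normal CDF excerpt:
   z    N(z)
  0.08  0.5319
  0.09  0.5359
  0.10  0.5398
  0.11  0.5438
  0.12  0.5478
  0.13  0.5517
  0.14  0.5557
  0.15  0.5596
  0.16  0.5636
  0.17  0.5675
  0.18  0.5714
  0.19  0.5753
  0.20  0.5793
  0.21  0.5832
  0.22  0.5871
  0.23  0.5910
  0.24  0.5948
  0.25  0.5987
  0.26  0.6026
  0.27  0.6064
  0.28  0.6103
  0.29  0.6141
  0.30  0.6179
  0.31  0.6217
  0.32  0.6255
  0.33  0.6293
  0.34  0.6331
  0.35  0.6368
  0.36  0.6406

σ√T = 0.53 × 0.5000 = 0.2650
ln(S/K) + (r + σ²/2)T = ln(200/198) + (0.054 + 0.53²/2)·0.25 = 0.0101 + 0.0486 = 0.0587
d₁ = 0.0587 / 0.2650 = 0.2214 which rounds to 0.22
N(d₁) = N(0.22) = 0.5871
Δ_call = N(d₁) = 0.5871

0.5871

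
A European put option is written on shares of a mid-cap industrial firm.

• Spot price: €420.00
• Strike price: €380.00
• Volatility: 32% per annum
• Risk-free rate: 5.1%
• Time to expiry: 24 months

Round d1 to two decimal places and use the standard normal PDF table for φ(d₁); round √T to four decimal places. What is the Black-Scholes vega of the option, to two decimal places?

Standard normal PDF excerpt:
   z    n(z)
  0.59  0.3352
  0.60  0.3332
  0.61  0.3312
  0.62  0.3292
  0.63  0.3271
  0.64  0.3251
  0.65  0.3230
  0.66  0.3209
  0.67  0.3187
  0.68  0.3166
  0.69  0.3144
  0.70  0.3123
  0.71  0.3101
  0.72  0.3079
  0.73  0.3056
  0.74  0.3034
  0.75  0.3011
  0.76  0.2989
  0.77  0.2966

189.30

T = 2;  σ√T = 0.4525
ln(S/K) + (r + σ²/2)T = ln(420/380) + (0.051 + 0.32²/2)·2 = 0.1001 + 0.2044 = 0.3045
d₁ = 0.3045 / 0.4525 = 0.6728 ⇒ 0.67
√T = √2 = 1.4142
φ(d₁) = φ(0.67) = 0.3187
vega = S·φ(d₁)·√T = 420·0.3187·1.4142 = 189.2963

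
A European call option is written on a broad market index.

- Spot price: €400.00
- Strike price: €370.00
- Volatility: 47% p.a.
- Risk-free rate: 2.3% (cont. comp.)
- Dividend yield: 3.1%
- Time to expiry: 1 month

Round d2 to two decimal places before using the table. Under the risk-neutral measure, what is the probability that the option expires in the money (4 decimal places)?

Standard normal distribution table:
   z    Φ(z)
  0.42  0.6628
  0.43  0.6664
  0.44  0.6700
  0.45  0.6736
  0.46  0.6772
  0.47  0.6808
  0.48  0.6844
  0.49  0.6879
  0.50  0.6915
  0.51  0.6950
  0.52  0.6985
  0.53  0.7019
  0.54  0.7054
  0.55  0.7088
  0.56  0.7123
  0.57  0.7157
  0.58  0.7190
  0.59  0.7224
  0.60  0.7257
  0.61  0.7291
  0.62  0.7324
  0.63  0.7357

T = 0.08333;  σ√T = 0.1357
ln(S/K) + (r − q + σ²/2)T = ln(400/370) + (0.023 − 0.031 + 0.47²/2)·0.08333 = 0.0780 + 0.0085 = 0.0865
d₁ = 0.0865 / 0.1357 = 0.6375 which rounds to 0.64
d₂ = d₁ − σ√T = 0.6375 − 0.1357 = 0.5019 which rounds to 0.50
Pr(exercise) under Q = N(d₂) = 0.6915

0.6915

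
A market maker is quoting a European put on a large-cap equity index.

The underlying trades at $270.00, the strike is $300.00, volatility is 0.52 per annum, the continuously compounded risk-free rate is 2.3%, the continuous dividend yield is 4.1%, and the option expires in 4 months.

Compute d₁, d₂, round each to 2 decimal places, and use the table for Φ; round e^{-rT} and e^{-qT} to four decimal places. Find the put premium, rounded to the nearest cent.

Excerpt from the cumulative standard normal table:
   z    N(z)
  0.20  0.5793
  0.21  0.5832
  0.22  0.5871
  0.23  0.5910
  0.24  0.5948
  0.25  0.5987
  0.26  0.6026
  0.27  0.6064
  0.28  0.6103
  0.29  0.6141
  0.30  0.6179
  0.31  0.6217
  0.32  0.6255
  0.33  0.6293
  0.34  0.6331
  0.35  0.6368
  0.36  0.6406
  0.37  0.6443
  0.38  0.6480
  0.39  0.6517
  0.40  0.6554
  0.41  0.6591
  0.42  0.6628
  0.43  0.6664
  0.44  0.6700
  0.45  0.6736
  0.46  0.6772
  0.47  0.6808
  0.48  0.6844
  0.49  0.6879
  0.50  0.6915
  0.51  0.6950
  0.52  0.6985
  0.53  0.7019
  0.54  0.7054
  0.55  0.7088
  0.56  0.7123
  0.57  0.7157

$51.60

σ√T = 0.52 × 0.5774 = 0.3002
d₁ = [ln(270/300) + (0.023 − 0.041 + ½·0.52²)·0.3333] / (σ√T) = (-0.1054 + 0.0391) / 0.3002 = -0.2208 ≈ -0.22
d₂ = -0.2208 − 0.3002 = -0.5210 ≈ -0.52
exp(−qT) = exp(−0.041·0.3333) = 0.9864;  exp(−rT) = exp(−0.023·0.3333) = 0.9924
P = 300·0.9924·N(0.52) − 270·0.9864·N(0.22) = 300·0.9924·0.6985 − 270·0.9864·0.5871 = 207.9574 − 156.3612 = 51.5963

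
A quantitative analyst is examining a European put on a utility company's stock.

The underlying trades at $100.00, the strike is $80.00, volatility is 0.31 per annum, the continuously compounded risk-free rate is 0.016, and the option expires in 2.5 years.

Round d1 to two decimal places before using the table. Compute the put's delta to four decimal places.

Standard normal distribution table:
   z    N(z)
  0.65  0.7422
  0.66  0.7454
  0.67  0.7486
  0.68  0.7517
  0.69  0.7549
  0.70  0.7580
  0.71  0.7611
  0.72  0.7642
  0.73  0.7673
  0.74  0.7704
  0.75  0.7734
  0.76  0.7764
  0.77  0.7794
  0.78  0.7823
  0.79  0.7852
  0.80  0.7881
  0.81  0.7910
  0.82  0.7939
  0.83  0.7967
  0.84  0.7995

-0.2177

T = 2.5;  σ√T = 0.4902
d₁ = [ln(100/80) + (0.016 + 0.31²/2)·2.5] / 0.4902 = [0.2231 + 0.1601] / 0.4902 = 0.7819 which rounds to 0.78
N(d₁) = N(0.78) = 0.7823
Δ_put = N(d₁) − 1 = 0.7823 − 1 = -0.2177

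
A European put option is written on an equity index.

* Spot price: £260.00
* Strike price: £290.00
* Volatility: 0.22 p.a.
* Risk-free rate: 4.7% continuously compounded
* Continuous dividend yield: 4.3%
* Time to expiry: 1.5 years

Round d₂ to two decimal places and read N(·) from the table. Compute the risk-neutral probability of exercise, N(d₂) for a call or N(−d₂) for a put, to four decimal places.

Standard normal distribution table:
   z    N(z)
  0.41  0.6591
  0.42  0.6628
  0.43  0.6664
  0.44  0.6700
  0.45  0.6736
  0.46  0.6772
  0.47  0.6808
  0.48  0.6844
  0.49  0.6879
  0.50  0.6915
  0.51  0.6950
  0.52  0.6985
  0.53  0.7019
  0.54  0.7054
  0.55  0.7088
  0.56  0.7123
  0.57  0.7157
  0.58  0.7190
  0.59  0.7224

σ√T = 0.22·√1.5 = 0.2694
ln(S/K) + (r − q + σ²/2)T = ln(260/290) + (0.047 − 0.043 + 0.22²/2)·1.5 = -0.1092 + 0.0423 = -0.0669
d₁ = -0.0669 / 0.2694 = -0.2483 ⇒ -0.25
d₂ = d₁ − σ√T = -0.2483 − 0.2694 = -0.5177 ⇒ -0.52
Pr(exercise) under Q = N(−d₂) = N(0.52) = 0.6985

0.6985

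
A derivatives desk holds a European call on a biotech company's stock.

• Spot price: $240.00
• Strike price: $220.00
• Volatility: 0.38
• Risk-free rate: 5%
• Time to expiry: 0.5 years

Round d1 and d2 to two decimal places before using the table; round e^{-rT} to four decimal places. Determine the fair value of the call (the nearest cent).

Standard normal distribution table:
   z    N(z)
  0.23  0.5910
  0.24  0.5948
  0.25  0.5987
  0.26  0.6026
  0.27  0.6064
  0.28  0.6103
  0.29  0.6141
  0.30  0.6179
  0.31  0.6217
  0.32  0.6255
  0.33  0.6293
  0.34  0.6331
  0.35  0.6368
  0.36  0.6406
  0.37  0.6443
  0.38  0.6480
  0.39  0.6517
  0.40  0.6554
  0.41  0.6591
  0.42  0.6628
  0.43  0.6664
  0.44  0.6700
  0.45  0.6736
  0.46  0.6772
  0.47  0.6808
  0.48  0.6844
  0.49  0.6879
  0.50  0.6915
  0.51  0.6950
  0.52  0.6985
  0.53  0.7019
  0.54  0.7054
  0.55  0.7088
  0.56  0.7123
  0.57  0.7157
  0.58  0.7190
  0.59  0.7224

σ√T = 0.38 × 0.7071 = 0.2687
ln(S/K) + (r + σ²/2)T = ln(240/220) + (0.05 + 0.38²/2)·0.5 = 0.0870 + 0.0611 = 0.1481
d₁ = 0.1481 / 0.2687 = 0.5512 which rounds to 0.55
d₂ = d₁ − σ√T = 0.5512 − 0.2687 = 0.2825 which rounds to 0.28
e^(−rT) = e^(−0.05·0.5) = 0.9753
N(d₁) = N(0.55) = 0.7088;  N(d₂) = N(0.28) = 0.6103
C = 240·0.7088 − 220·0.9753·0.6103 = 170.1120 − 130.9496 = 39.1624

$39.16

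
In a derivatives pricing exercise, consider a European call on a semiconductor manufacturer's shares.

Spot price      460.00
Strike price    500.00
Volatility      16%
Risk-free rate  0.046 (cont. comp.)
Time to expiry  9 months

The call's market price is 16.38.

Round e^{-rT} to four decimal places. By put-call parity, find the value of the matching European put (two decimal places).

39.43

e^(−rT) = e^(−0.046·0.75) = 0.9661
Put-call parity: C − P = S − K·e^(−rT) = 460 − 500·0.9661 = 460 − 483.0500 = -23.0500
P = C − (C − P) = 16.38 − (-23.0500) = 39.4300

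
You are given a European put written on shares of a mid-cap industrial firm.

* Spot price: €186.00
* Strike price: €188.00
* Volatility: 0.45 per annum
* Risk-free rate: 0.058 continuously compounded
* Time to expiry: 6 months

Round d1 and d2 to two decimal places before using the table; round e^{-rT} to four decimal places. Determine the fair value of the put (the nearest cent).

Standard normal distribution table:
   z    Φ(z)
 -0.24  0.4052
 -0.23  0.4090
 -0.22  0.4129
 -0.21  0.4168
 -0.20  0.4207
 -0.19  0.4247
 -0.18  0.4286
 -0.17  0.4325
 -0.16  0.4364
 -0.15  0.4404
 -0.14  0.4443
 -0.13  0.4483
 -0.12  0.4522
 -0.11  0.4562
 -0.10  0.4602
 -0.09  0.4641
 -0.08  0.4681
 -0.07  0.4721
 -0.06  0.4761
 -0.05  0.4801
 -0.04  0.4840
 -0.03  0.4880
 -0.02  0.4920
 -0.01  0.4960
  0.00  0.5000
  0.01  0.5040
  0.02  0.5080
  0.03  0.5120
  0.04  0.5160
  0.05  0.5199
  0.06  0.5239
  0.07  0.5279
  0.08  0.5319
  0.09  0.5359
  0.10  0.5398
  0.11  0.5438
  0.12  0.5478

σ√T = 0.45 × 0.7071 = 0.3182
d₁ = [ln(186/188) + (0.058 + ½·0.45²)·0.5] / (σ√T) = (-0.0107 + 0.0796) / 0.3182 = 0.2166 → 0.22
d₂ = 0.2166 − 0.3182 = -0.1016 → -0.10
e^(−rT) = e^(−0.058·0.5) = 0.9714
N(−d₂) = N(0.10) = 0.5398;  N(−d₁) = N(-0.22) = 0.4129
P = 188·0.9714·0.5398 − 186·0.4129 = 98.5800 − 76.7994 = 21.7806

€21.78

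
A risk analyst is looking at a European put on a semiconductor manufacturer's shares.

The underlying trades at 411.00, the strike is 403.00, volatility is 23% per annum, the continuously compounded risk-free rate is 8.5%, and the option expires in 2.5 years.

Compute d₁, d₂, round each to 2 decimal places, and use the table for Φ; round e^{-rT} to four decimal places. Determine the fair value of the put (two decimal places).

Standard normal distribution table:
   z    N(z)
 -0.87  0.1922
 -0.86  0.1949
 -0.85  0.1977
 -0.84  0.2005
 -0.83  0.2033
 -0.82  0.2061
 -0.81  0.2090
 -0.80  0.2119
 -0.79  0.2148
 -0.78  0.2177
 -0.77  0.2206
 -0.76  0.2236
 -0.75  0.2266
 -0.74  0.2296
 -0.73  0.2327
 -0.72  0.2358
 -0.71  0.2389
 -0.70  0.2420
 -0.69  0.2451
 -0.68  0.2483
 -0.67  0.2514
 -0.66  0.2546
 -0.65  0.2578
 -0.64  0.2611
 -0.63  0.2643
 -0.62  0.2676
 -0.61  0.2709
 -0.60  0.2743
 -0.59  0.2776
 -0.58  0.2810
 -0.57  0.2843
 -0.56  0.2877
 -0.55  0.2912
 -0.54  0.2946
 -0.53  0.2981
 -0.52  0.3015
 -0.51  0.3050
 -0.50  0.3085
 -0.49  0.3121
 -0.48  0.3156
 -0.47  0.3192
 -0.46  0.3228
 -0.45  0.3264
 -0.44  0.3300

σ√T = 0.23·√2.5 = 0.3637
d₁ = [ln(411/403) + (0.085 + 0.23²/2)·2.5] / 0.3637 = [0.0197 + 0.2786] / 0.3637 = 0.8202 → 0.82
d₂ = d₁ − σ√T = 0.8202 − 0.3637 = 0.4566 → 0.46
exp(−rT) = exp(−0.085·2.5) = 0.8086
N(−d₂) = N(-0.46) = 0.3228;  N(−d₁) = N(-0.82) = 0.2061
P = 403·0.8086·0.3228 − 411·0.2061 = 105.1895 − 84.7071 = 20.4824

20.48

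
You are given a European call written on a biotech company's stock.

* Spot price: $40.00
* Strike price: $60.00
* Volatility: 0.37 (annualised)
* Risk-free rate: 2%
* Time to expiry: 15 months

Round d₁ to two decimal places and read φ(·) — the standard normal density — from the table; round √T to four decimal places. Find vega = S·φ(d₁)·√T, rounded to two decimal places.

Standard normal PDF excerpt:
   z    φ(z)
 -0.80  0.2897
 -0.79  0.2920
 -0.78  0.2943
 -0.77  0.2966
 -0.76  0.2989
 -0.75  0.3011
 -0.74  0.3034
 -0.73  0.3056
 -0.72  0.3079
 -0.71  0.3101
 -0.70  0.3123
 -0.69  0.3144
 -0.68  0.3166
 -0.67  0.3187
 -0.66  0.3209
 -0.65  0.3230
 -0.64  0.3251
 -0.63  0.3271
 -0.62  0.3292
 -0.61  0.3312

σ√T = 0.37·√1.25 = 0.4137
d₁ = [ln(40/60) + (0.02 + 0.37²/2)·1.25] / 0.4137 = [-0.4055 + 0.1106] / 0.4137 = -0.7129 which rounds to -0.71
√T = √1.25 = 1.1180
φ(d₁) = φ(-0.71) = 0.3101
vega = S·φ(d₁)·√T = 40·0.3101·1.1180 = 13.8677
(Vega is the same for a European call and put with the same parameters.)

13.87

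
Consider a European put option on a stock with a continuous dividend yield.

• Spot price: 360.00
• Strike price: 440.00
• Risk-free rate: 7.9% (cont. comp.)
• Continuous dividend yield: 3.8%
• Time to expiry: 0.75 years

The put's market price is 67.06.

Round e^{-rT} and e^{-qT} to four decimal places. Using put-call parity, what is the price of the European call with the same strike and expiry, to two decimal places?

2.24

exp(−qT) = exp(−0.038·0.75) = 0.9719;  exp(−rT) = exp(−0.079·0.75) = 0.9425
Put-call parity: C − P = S·e^(−qT) − K·e^(−rT) = 360·0.9719 − 440·0.9425 = 349.8840 − 414.7000 = -64.8160
C = P + (C − P) = 67.06 + (-64.8160) = 2.2440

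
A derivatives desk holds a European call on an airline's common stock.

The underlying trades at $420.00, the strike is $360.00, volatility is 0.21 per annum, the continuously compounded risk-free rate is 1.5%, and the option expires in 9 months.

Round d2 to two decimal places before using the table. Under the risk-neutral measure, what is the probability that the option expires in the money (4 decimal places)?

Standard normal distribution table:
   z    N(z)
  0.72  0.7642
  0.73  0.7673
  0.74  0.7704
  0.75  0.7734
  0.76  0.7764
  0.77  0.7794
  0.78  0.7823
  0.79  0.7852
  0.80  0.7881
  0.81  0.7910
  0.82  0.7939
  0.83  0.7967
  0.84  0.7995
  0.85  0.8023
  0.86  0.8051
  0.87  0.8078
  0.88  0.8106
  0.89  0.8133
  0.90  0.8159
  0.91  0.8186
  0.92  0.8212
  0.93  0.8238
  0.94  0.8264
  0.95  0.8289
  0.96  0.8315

σ√T = 0.21·√0.75 = 0.1819
d₁ = [ln(420/360) + (0.015 + 0.21²/2)·0.75] / 0.1819 = [0.1542 + 0.0278] / 0.1819 = 1.0004 ≈ 1.00
d₂ = d₁ − σ√T = 1.0004 − 0.1819 = 0.8185 ≈ 0.82
Pr(exercise) under Q = N(d₂) = 0.7939

0.7939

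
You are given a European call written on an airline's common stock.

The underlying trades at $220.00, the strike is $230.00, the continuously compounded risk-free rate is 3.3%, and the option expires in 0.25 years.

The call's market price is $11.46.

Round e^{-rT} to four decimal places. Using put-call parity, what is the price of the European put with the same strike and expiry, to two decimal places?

$19.57

e^(−rT) = e^(−0.033·0.25) = 0.9918
Put-call parity: C − P = S − K·e^(−rT) = 220 − 230·0.9918 = 220 − 228.1140 = -8.1140
P = C − (C − P) = 11.46 − (-8.1140) = 19.5740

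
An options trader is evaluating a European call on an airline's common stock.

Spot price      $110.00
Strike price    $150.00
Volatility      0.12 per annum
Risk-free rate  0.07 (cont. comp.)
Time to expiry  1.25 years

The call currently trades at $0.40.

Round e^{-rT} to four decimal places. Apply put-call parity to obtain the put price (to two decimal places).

$27.83

exp(−rT) = exp(−0.07·1.25) = 0.9162
Put-call parity: C − P = S − K·e^(−rT) = 110 − 150·0.9162 = 110 − 137.4300 = -27.4300
P = C − (C − P) = 0.40 − (-27.4300) = 27.8300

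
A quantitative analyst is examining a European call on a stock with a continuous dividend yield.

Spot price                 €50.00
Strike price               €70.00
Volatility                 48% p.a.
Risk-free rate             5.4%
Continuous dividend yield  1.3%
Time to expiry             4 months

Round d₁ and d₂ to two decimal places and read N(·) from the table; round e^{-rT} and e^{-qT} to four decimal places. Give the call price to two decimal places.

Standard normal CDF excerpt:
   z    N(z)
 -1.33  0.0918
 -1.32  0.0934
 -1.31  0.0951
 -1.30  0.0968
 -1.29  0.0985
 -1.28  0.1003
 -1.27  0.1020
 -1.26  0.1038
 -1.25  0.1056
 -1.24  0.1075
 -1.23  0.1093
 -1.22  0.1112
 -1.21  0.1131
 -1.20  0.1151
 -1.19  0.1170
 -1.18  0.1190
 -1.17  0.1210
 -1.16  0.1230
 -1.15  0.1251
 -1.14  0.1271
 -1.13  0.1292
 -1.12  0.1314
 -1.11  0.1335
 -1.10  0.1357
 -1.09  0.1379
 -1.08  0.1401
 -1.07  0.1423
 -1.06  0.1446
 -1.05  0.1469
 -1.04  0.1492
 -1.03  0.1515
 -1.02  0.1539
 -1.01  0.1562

€0.89

T = 0.3333;  σ√T = 0.2771
d₁ = [ln(50/70) + (0.054 − 0.013 + ½·0.48²)·0.3333] / (σ√T) = (-0.3365 + 0.0521) / 0.2771 = -1.0263 which rounds to -1.03
d₂ = -1.0263 − 0.2771 = -1.3034 which rounds to -1.30
e^(−qT) = e^(−0.013·0.3333) = 0.9957;  e^(−rT) = e^(−0.054·0.3333) = 0.9822
N(d₁) = N(-1.03) = 0.1515;  N(d₂) = N(-1.30) = 0.0968
C = 50·0.9957·0.1515 − 70·0.9822·0.0968 = 7.5424 − 6.6554 = 0.8870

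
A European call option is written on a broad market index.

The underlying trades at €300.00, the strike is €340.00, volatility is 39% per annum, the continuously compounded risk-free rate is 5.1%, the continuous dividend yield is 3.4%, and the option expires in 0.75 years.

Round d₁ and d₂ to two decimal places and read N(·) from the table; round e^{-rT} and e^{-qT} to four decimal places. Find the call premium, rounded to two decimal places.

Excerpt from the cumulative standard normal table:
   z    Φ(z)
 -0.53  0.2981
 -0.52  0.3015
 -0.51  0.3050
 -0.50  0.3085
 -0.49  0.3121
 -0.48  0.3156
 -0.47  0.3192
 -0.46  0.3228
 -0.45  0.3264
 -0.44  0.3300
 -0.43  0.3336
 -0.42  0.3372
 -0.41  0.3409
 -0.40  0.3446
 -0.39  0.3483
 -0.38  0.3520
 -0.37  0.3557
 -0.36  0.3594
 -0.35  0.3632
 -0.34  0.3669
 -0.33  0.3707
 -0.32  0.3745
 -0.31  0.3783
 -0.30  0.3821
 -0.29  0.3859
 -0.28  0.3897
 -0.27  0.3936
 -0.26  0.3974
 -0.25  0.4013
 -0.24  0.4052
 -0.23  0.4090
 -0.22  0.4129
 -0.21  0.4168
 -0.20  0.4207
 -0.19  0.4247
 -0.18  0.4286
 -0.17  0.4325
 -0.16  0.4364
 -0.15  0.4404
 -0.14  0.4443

σ√T = 0.39 × 0.8660 = 0.3377
d₁ = [ln(300/340) + (0.051 − 0.034 + 0.39²/2)·0.75] / 0.3377 = [-0.1252 + 0.0698] / 0.3377 = -0.1640 → -0.16
d₂ = d₁ − σ√T = -0.1640 − 0.3377 = -0.5017 → -0.50
exp(−qT) = exp(−0.034·0.75) = 0.9748;  exp(−rT) = exp(−0.051·0.75) = 0.9625
C = 300·0.9748·N(-0.16) − 340·0.9625·N(-0.50) = 300·0.9748·0.4364 − 340·0.9625·0.3085 = 127.6208 − 100.9566 = 26.6642

€26.66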